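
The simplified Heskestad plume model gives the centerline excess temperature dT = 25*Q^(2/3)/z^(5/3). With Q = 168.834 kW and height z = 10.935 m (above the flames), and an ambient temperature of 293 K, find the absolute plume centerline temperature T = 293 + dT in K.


Q^(2/3) = 30.547
z^(5/3) = 53.872
dT = 25 * 30.547 / 53.872 = 14.176 K
T = 293 + 14.176 = 307.18 K

307.18 K


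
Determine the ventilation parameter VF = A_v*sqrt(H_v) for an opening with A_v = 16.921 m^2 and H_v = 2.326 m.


sqrt(H_v) = 1.5251
VF = 16.921 * 1.5251 = 25.807 m^(5/2)

25.807 m^(5/2)


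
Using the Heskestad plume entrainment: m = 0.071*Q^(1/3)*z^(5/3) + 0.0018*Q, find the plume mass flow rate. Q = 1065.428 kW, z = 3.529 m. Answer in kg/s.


Q^(1/3) = 10.214
z^(5/3) = 8.1800
First term = 0.071 * 10.214 * 8.1800 = 5.9318
Second term = 0.0018 * 1065.428 = 1.9178
m = 7.8496 kg/s

7.8496 kg/s


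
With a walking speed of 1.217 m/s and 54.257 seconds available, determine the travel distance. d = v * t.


d = 1.217 * 54.257 = 66.031 m

66.031 m


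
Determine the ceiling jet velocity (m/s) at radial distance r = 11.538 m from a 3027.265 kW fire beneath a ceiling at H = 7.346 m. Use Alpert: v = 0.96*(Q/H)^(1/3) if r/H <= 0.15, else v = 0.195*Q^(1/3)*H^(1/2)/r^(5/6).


r/H = 11.538 / 7.346 = 1.5707
r/H > 0.15, so v = 0.195*Q^(1/3)*H^(1/2)/r^(5/6)
Q^(1/3) = 14.466
H^(1/2) = 2.7104
r^(5/6) = 7.6755
v = 0.195 * 14.466 * 2.7104 / 7.6755 = 0.99610 m/s

0.99610 m/s


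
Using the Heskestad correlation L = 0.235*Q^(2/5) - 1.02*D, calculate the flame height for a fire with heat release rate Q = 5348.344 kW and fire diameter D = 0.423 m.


Q^(2/5) = 30.995
0.235 * Q^(2/5) = 7.2838
1.02 * D = 0.43146
L = 6.8523 m

6.8523 m


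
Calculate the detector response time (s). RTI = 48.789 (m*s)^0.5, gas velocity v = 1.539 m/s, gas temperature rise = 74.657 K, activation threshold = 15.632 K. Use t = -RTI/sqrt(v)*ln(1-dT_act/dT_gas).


dT_act/dT_gas = 0.20938
ln(1 - 0.20938) = -0.23494
t = -48.789 / sqrt(1.539) * -0.23494 = 9.2399 s

9.2399 s


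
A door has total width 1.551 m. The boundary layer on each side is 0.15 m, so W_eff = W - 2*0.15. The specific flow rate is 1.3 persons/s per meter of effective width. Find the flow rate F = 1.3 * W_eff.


W_eff = 1.551 - 0.30 = 1.251 m
F = 1.3 * 1.251 = 1.6263 persons/s

1.6263 persons/s


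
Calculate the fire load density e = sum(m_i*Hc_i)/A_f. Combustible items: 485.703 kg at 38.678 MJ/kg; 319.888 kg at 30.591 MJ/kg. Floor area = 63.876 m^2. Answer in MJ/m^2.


Total energy = 485.703*38.678 + 319.888*30.591
= 18786.02 + 9785.694
= 28571.71 MJ
e = 28571.71 / 63.876 = 447.30 MJ/m^2

447.30 MJ/m^2


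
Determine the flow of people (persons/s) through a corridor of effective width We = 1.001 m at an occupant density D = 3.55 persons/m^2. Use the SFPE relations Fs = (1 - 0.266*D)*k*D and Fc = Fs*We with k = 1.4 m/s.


1 - 0.266*D = 1 - 0.266*3.55 = 0.055700
Fs = 0.055700 * 1.4 * 3.55 = 0.27683 persons/(s*m)
Fc = 0.27683 * 1.001 = 0.27711 persons/s

0.27711 persons/s


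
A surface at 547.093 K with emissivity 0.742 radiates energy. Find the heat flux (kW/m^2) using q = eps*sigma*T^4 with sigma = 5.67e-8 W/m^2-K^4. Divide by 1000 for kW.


T^4 = 8.9587e+10
q = 0.742 * 5.67e-8 * 8.9587e+10 / 1000 = 3.7690 kW/m^2

3.7690 kW/m^2


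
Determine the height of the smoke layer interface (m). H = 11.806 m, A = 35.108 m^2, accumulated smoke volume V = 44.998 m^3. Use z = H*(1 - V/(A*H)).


V/(A*H) = 0.10856
1 - 0.10856 = 0.89144
z = 11.806 * 0.89144 = 10.524 m

10.524 m


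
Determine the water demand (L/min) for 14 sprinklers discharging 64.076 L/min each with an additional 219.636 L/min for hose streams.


Sprinkler demand = 14 * 64.076 = 897.064 L/min
Total = 897.064 + 219.636 = 1116.7 L/min

1116.7 L/min


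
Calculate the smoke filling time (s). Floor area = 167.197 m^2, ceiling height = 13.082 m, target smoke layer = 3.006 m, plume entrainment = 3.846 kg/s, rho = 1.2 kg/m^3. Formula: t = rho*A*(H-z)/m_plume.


H - z = 10.076 m
t = 1.2 * 167.197 * 10.076 / 3.846 = 525.64 s

525.64 s


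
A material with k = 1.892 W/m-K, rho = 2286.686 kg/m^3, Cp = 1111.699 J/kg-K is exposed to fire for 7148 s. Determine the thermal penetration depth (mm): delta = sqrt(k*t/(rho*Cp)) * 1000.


alpha = 1.892 / (2286.686 * 1111.699) = 7.4426e-07 m^2/s
alpha * t = 0.0053200
delta = sqrt(0.0053200) * 1000 = 72.938 mm

72.938 mm


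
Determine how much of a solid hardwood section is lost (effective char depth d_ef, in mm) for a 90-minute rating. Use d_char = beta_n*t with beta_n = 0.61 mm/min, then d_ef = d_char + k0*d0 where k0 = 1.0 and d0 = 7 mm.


d_char = 0.61 * 90 = 54.9 mm
d_ef = 54.9 + 1.0*7 = 61.9 mm

61.9 mm


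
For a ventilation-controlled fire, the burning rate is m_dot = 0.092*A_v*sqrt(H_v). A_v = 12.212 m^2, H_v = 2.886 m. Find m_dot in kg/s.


sqrt(H_v) = 1.6988
m_dot = 0.092 * 12.212 * 1.6988 = 1.9086 kg/s

1.9086 kg/s


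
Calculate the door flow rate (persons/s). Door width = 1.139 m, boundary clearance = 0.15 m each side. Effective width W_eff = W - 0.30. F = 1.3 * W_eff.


W_eff = 1.139 - 0.30 = 0.839 m
F = 1.3 * 0.839 = 1.0907 persons/s

1.0907 persons/s


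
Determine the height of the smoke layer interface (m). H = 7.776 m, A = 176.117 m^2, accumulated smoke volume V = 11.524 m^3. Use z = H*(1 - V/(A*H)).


V/(A*H) = 0.0084148
1 - 0.0084148 = 0.99159
z = 7.776 * 0.99159 = 7.7106 m

7.7106 m


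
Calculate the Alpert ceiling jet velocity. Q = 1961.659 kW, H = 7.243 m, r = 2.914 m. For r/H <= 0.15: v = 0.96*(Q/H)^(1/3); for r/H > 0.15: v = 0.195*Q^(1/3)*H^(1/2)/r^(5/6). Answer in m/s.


r/H = 2.914 / 7.243 = 0.40232
r/H > 0.15, so v = 0.195*Q^(1/3)*H^(1/2)/r^(5/6)
Q^(1/3) = 12.518
H^(1/2) = 2.6913
r^(5/6) = 2.4382
v = 0.195 * 12.518 * 2.6913 / 2.4382 = 2.6944 m/s

2.6944 m/s


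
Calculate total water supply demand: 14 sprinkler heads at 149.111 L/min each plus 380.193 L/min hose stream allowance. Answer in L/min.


Sprinkler demand = 14 * 149.111 = 2087.554 L/min
Total = 2087.554 + 380.193 = 2467.747 L/min

2467.747 L/min


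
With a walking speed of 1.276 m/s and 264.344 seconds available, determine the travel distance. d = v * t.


d = 1.276 * 264.344 = 337.30 m

337.30 m


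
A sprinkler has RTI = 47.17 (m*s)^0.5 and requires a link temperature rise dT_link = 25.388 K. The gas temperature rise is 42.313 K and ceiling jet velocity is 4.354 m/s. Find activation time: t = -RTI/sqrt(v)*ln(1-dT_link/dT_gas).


dT_link/dT_gas = 0.60000
ln(1 - 0.60000) = -0.91630
t = -47.17 / sqrt(4.354) * -0.91630 = 20.714 s

20.714 s


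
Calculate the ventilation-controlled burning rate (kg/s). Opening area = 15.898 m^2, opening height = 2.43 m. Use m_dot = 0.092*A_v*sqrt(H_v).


sqrt(H_v) = 1.5588
m_dot = 0.092 * 15.898 * 1.5588 = 2.2800 kg/s

2.2800 kg/s


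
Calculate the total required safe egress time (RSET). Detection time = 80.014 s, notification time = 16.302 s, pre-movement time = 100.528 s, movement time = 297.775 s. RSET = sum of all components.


Total = 80.014 + 16.302 + 100.528 + 297.775 = 494.619 s

494.619 s


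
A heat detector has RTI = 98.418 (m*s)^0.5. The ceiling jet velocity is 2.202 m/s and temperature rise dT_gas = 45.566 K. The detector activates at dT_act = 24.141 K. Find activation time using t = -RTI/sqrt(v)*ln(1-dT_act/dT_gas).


dT_act/dT_gas = 0.52980
ln(1 - 0.52980) = -0.75460
t = -98.418 / sqrt(2.202) * -0.75460 = 50.048 s

50.048 s


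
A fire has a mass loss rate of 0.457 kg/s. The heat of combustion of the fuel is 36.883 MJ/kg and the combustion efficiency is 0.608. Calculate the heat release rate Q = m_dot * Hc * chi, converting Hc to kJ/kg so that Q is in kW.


Hc = 36.883 MJ/kg = 36.883 * 1000 kJ/kg = 36883 kJ/kg
Q = 0.457 kg/s * 36883 kJ/kg * 0.608 = 10248 kW

10248 kW


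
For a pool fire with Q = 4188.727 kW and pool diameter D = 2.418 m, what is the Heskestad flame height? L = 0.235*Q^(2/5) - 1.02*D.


Q^(2/5) = 28.108
0.235 * Q^(2/5) = 6.6054
1.02 * D = 2.4664
L = 4.1391 m

4.1391 m


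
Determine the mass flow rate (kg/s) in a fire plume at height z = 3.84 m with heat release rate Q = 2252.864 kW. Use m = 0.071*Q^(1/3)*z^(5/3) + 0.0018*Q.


Q^(1/3) = 13.109
z^(5/3) = 9.4164
First term = 0.071 * 13.109 * 9.4164 = 8.7644
Second term = 0.0018 * 2252.864 = 4.0552
m = 12.820 kg/s

12.820 kg/s


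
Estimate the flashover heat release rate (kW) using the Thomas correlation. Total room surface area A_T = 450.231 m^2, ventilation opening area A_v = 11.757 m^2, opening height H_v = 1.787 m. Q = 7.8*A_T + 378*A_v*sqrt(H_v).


7.8*A_T = 3511.8
sqrt(H_v) = 1.3368
378*A_v*sqrt(H_v) = 5940.9
Q = 3511.8 + 5940.9 = 9452.7 kW

9452.7 kW


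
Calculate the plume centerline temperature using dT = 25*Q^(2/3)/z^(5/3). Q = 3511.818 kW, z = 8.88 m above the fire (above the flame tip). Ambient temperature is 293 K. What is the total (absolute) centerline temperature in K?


Q^(2/3) = 231.04
z^(5/3) = 38.079
dT = 25 * 231.04 / 38.079 = 151.68 K
T = 293 + 151.68 = 444.68 K

444.68 K


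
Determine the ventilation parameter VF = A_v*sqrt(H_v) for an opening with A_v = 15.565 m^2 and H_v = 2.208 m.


sqrt(H_v) = 1.4859
VF = 15.565 * 1.4859 = 23.129 m^(5/2)

23.129 m^(5/2)


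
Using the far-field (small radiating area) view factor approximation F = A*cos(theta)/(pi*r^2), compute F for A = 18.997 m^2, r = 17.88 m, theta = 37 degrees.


cos(37 deg) = 0.79864
pi*r^2 = 1004.3
F = 18.997 * 0.79864 / 1004.3 = 0.015106

0.015106


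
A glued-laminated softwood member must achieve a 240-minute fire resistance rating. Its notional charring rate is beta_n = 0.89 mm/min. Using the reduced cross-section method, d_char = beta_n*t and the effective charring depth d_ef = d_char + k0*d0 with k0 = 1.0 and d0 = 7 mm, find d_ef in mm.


d_char = 0.89 * 240 = 213.6 mm
d_ef = 213.6 + 1.0*7 = 220.6 mm

220.6 mm


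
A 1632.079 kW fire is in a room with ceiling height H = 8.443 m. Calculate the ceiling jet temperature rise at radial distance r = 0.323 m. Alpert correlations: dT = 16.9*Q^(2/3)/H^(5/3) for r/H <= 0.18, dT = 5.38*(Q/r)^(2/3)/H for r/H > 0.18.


r/H = 0.323 / 8.443 = 0.038257
r/H <= 0.18, so dT = 16.9*Q^(2/3)/H^(5/3)
Q^(2/3) = 138.62
H^(5/3) = 35.008
dT = 16.9 * 138.62 / 35.008 = 66.920 K

66.920 K


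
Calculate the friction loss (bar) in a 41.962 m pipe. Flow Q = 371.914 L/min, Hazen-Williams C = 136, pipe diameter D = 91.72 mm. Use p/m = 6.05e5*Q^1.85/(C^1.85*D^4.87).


Q^1.85 = 56927
C^1.85 = 8852.1
D^4.87 = 3.6074e+09
p/m = 0.0010785 bar/m
p_total = 0.0010785 * 41.962 = 0.045257 bar

0.045257 bar


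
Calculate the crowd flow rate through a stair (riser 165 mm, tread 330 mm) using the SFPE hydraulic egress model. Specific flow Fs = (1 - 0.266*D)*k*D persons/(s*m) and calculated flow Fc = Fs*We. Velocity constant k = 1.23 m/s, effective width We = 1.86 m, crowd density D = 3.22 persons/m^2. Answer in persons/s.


1 - 0.266*D = 1 - 0.266*3.22 = 0.14348
Fs = 0.14348 * 1.23 * 3.22 = 0.56827 persons/(s*m)
Fc = 0.56827 * 1.86 = 1.0570 persons/s

1.0570 persons/s


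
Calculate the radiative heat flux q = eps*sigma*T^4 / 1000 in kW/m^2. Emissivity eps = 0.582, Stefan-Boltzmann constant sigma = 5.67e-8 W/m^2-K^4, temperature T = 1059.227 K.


T^4 = 1.2588e+12
q = 0.582 * 5.67e-8 * 1.2588e+12 / 1000 = 41.540 kW/m^2

41.540 kW/m^2


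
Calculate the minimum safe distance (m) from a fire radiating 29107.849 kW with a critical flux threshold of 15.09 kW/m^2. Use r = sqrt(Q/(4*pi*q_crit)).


4*pi*q_crit = 189.63
Q/(4*pi*q_crit) = 153.50
r = sqrt(153.50) = 12.390 m

12.390 m


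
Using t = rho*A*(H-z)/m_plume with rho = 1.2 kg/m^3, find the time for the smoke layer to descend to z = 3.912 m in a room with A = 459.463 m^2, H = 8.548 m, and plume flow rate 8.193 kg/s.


H - z = 4.636 m
t = 1.2 * 459.463 * 4.636 / 8.193 = 311.98 s

311.98 s


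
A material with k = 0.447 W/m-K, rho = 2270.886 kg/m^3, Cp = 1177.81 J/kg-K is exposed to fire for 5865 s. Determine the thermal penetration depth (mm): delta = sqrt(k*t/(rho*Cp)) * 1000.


alpha = 0.447 / (2270.886 * 1177.81) = 1.6712e-07 m^2/s
alpha * t = 0.00098018
delta = sqrt(0.00098018) * 1000 = 31.308 mm

31.308 mm


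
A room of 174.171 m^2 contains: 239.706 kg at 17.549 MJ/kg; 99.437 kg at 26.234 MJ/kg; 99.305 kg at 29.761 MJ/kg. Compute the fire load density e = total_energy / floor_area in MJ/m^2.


Total energy = 239.706*17.549 + 99.437*26.234 + 99.305*29.761
= 4206.601 + 2608.630 + 2955.416
= 9770.647 MJ
e = 9770.647 / 174.171 = 56.098 MJ/m^2

56.098 MJ/m^2


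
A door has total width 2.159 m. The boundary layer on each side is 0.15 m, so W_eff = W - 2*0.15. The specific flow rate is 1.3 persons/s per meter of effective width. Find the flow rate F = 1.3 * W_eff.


W_eff = 2.159 - 0.30 = 1.859 m
F = 1.3 * 1.859 = 2.4167 persons/s

2.4167 persons/s


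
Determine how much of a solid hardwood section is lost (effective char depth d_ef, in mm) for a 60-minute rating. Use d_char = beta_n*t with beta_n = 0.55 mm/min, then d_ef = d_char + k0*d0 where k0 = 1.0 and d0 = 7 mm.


d_char = 0.55 * 60 = 33 mm
d_ef = 33 + 1.0*7 = 40 mm

40 mm


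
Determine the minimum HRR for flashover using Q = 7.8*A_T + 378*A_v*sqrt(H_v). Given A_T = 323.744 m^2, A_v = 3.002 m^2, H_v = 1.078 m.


7.8*A_T = 2525.2
sqrt(H_v) = 1.0383
378*A_v*sqrt(H_v) = 1178.2
Q = 2525.2 + 1178.2 = 3703.4 kW

3703.4 kW


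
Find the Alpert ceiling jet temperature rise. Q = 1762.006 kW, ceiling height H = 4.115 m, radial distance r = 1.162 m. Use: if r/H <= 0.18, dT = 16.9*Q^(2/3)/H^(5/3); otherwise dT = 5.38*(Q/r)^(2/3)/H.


r/H = 1.162 / 4.115 = 0.28238
r/H > 0.18, so dT = 5.38*(Q/r)^(2/3)/H
Q/r = 1516.4
(Q/r)^(2/3) = 131.99
dT = 5.38 * 131.99 / 4.115 = 172.56 K

172.56 K


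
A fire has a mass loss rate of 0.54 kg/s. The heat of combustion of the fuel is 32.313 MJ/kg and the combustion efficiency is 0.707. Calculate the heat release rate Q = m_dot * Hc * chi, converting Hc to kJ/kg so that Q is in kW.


Hc = 32.313 MJ/kg = 32.313 * 1000 kJ/kg = 32313 kJ/kg
Q = 0.54 kg/s * 32313 kJ/kg * 0.707 = 12336 kW

12336 kW


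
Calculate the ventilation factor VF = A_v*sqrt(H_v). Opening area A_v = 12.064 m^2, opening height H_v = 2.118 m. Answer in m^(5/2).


sqrt(H_v) = 1.4553
VF = 12.064 * 1.4553 = 17.557 m^(5/2)

17.557 m^(5/2)


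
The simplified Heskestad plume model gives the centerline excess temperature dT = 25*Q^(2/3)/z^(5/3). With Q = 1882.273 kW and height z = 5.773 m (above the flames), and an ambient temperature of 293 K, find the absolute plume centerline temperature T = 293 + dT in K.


Q^(2/3) = 152.45
z^(5/3) = 18.578
dT = 25 * 152.45 / 18.578 = 205.14 K
T = 293 + 205.14 = 498.14 K

498.14 K


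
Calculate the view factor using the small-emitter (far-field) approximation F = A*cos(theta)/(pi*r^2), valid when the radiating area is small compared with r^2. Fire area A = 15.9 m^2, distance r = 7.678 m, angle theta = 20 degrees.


cos(20 deg) = 0.93969
pi*r^2 = 185.20
F = 15.9 * 0.93969 / 185.20 = 0.080675

0.080675


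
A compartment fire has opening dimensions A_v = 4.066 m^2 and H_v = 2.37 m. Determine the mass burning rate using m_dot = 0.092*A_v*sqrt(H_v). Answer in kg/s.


sqrt(H_v) = 1.5395
m_dot = 0.092 * 4.066 * 1.5395 = 0.57588 kg/s

0.57588 kg/s


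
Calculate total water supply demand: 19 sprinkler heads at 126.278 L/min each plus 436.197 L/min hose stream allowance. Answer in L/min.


Sprinkler demand = 19 * 126.278 = 2399.282 L/min
Total = 2399.282 + 436.197 = 2835.479 L/min

2835.479 L/min


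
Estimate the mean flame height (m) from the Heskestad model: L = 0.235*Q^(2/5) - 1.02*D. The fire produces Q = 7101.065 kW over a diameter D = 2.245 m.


Q^(2/5) = 34.716
0.235 * Q^(2/5) = 8.1583
1.02 * D = 2.2899
L = 5.8684 m

5.8684 m


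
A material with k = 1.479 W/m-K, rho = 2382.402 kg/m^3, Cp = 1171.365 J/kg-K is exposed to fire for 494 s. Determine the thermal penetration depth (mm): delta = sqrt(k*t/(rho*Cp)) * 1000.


alpha = 1.479 / (2382.402 * 1171.365) = 5.2998e-07 m^2/s
alpha * t = 0.00026181
delta = sqrt(0.00026181) * 1000 = 16.181 mm

16.181 mm


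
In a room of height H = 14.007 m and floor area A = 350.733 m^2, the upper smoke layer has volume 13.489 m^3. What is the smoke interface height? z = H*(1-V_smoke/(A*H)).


V/(A*H) = 0.0027457
1 - 0.0027457 = 0.99725
z = 14.007 * 0.99725 = 13.969 m

13.969 m


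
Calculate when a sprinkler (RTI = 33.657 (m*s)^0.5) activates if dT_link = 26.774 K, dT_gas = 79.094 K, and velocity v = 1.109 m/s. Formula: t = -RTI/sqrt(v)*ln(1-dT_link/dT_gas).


dT_link/dT_gas = 0.33851
ln(1 - 0.33851) = -0.41326
t = -33.657 / sqrt(1.109) * -0.41326 = 13.208 s

13.208 s


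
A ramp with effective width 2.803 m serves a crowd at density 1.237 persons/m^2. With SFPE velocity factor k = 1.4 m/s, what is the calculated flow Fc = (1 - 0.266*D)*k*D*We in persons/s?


1 - 0.266*D = 1 - 0.266*1.237 = 0.67096
Fs = 0.67096 * 1.4 * 1.237 = 1.1620 persons/(s*m)
Fc = 1.1620 * 2.803 = 3.2570 persons/s

3.2570 persons/s


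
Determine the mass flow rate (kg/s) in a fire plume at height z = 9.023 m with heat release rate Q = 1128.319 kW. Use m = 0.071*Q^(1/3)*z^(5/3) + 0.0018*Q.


Q^(1/3) = 10.411
z^(5/3) = 39.107
First term = 0.071 * 10.411 * 39.107 = 28.906
Second term = 0.0018 * 1128.319 = 2.0310
m = 30.937 kg/s

30.937 kg/s


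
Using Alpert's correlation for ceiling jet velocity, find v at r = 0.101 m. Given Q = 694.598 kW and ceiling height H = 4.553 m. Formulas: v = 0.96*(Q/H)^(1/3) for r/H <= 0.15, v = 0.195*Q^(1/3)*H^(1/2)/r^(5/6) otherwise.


r/H = 0.101 / 4.553 = 0.022183
r/H <= 0.15, so v = 0.96*(Q/H)^(1/3)
Q/H = 152.56
(Q/H)^(1/3) = 5.3433
v = 0.96 * 5.3433 = 5.1296 m/s

5.1296 m/s


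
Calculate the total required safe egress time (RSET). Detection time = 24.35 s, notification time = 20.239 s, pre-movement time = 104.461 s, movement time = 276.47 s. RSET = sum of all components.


Total = 24.35 + 20.239 + 104.461 + 276.47 = 425.52 s

425.52 s


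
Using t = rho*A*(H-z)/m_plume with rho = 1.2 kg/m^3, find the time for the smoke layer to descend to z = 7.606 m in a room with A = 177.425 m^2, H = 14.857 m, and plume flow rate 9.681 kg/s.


H - z = 7.251 m
t = 1.2 * 177.425 * 7.251 / 9.681 = 159.47 s

159.47 s


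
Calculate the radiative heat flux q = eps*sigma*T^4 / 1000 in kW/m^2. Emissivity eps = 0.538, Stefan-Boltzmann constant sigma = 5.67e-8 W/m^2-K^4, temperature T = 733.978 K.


T^4 = 2.9022e+11
q = 0.538 * 5.67e-8 * 2.9022e+11 / 1000 = 8.8531 kW/m^2

8.8531 kW/m^2


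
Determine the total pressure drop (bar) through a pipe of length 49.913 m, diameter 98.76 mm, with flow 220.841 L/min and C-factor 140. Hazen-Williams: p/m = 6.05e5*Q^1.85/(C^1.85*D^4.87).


Q^1.85 = 21704
C^1.85 = 9339.8
D^4.87 = 5.1714e+09
p/m = 0.00027187 bar/m
p_total = 0.00027187 * 49.913 = 0.013570 bar

0.013570 bar


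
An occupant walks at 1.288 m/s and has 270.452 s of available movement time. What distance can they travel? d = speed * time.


d = 1.288 * 270.452 = 348.34 m

348.34 m


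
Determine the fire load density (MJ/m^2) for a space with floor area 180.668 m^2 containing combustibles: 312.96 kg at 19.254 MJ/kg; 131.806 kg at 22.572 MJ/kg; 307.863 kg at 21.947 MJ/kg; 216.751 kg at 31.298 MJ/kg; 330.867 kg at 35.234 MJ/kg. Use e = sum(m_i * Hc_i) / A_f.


Total energy = 312.96*19.254 + 131.806*22.572 + 307.863*21.947 + 216.751*31.298 + 330.867*35.234
= 6025.732 + 2975.125 + 6756.669 + 6783.873 + 11657.77
= 34199.17 MJ
e = 34199.17 / 180.668 = 189.29 MJ/m^2

189.29 MJ/m^2


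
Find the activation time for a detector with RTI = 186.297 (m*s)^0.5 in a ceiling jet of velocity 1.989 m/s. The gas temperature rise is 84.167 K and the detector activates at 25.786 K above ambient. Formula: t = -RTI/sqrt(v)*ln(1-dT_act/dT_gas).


dT_act/dT_gas = 0.30637
ln(1 - 0.30637) = -0.36581
t = -186.297 / sqrt(1.989) * -0.36581 = 48.322 s

48.322 s


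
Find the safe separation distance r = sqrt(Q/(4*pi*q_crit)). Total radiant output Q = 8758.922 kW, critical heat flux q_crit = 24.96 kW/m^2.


4*pi*q_crit = 313.66
Q/(4*pi*q_crit) = 27.925
r = sqrt(27.925) = 5.2844 m

5.2844 m


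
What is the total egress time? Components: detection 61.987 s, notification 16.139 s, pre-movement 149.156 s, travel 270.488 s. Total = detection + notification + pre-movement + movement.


Total = 61.987 + 16.139 + 149.156 + 270.488 = 497.77 s

497.77 s


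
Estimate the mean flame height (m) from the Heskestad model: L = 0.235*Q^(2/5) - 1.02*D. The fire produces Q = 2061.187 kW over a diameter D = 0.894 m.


Q^(2/5) = 21.166
0.235 * Q^(2/5) = 4.9741
1.02 * D = 0.91188
L = 4.0622 m

4.0622 m


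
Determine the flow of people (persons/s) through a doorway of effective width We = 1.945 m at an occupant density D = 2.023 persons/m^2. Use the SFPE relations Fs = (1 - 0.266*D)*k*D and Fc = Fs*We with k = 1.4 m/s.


1 - 0.266*D = 1 - 0.266*2.023 = 0.46188
Fs = 0.46188 * 1.4 * 2.023 = 1.3081 persons/(s*m)
Fc = 1.3081 * 1.945 = 2.5443 persons/s

2.5443 persons/s


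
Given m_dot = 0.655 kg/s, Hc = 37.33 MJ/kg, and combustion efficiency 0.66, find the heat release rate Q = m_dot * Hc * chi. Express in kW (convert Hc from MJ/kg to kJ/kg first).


Hc = 37.33 MJ/kg = 37.33 * 1000 kJ/kg = 37330 kJ/kg
Q = 0.655 kg/s * 37330 kJ/kg * 0.66 = 16137.759 kW

16137.759 kW


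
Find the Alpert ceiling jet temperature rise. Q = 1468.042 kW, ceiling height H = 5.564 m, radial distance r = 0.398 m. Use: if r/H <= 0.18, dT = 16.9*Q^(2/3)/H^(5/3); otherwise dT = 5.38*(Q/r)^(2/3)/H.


r/H = 0.398 / 5.564 = 0.071531
r/H <= 0.18, so dT = 16.9*Q^(2/3)/H^(5/3)
Q^(2/3) = 129.17
H^(5/3) = 17.471
dT = 16.9 * 129.17 / 17.471 = 124.95 K

124.95 K


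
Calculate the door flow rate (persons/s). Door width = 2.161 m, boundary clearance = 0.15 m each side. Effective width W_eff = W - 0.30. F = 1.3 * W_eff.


W_eff = 2.161 - 0.30 = 1.861 m
F = 1.3 * 1.861 = 2.4193 persons/s

2.4193 persons/s


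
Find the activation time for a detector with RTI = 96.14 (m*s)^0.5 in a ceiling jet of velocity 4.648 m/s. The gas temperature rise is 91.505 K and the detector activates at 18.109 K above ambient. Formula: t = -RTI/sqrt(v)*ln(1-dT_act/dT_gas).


dT_act/dT_gas = 0.19790
ln(1 - 0.19790) = -0.22052
t = -96.14 / sqrt(4.648) * -0.22052 = 9.8339 s

9.8339 s


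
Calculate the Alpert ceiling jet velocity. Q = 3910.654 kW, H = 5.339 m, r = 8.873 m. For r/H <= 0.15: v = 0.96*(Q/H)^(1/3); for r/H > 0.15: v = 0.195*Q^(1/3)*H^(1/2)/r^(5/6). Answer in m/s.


r/H = 8.873 / 5.339 = 1.6619
r/H > 0.15, so v = 0.195*Q^(1/3)*H^(1/2)/r^(5/6)
Q^(1/3) = 15.755
H^(1/2) = 2.3106
r^(5/6) = 6.1668
v = 0.195 * 15.755 * 2.3106 / 6.1668 = 1.1511 m/s

1.1511 m/s


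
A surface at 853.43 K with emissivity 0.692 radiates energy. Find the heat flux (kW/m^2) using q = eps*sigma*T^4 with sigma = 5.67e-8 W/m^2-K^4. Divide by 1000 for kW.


T^4 = 5.3048e+11
q = 0.692 * 5.67e-8 * 5.3048e+11 / 1000 = 20.814 kW/m^2

20.814 kW/m^2


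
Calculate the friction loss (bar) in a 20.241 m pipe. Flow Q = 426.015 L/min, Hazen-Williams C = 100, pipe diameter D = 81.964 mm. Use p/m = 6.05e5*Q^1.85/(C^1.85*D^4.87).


Q^1.85 = 73187
C^1.85 = 5011.9
D^4.87 = 2.0861e+09
p/m = 0.0042349 bar/m
p_total = 0.0042349 * 20.241 = 0.085719 bar

0.085719 bar


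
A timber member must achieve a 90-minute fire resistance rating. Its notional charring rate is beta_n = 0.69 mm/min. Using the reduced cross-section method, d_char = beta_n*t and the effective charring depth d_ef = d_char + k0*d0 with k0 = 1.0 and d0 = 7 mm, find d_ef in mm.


d_char = 0.69 * 90 = 62.1 mm
d_ef = 62.1 + 1.0*7 = 69.1 mm

69.1 mm


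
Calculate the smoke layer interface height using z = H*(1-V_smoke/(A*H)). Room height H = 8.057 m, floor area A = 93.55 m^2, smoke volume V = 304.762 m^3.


V/(A*H) = 0.40434
1 - 0.40434 = 0.59566
z = 8.057 * 0.59566 = 4.7993 m

4.7993 m


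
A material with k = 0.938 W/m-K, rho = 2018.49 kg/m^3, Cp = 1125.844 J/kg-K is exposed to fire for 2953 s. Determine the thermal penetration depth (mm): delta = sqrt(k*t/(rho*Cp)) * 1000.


alpha = 0.938 / (2018.49 * 1125.844) = 4.1276e-07 m^2/s
alpha * t = 0.0012189
delta = sqrt(0.0012189) * 1000 = 34.912 mm

34.912 mm


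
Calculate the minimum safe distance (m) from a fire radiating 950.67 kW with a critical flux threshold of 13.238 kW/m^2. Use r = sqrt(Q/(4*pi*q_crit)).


4*pi*q_crit = 166.35
Q/(4*pi*q_crit) = 5.7148
r = sqrt(5.7148) = 2.3906 m

2.3906 m


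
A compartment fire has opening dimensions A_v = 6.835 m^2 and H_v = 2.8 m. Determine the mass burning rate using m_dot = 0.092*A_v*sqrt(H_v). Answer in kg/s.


sqrt(H_v) = 1.6733
m_dot = 0.092 * 6.835 * 1.6733 = 1.0522 kg/s

1.0522 kg/s


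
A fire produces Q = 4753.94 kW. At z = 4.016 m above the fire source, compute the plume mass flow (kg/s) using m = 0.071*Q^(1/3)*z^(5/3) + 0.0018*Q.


Q^(1/3) = 16.815
z^(5/3) = 10.147
First term = 0.071 * 16.815 * 10.147 = 12.113
Second term = 0.0018 * 4753.94 = 8.5571
m = 20.670 kg/s

20.670 kg/s


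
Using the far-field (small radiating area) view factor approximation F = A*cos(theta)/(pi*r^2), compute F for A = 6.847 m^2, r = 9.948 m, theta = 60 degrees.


cos(60 deg) = 0.5
pi*r^2 = 310.90
F = 6.847 * 0.5 / 310.90 = 0.011012

0.011012


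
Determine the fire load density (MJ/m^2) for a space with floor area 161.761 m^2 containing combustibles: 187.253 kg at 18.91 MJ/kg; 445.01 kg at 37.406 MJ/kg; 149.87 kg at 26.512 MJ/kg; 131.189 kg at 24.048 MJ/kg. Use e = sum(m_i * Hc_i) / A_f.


Total energy = 187.253*18.91 + 445.01*37.406 + 149.87*26.512 + 131.189*24.048
= 3540.954 + 16646.04 + 3973.353 + 3154.833
= 27315.18 MJ
e = 27315.18 / 161.761 = 168.86 MJ/m^2

168.86 MJ/m^2


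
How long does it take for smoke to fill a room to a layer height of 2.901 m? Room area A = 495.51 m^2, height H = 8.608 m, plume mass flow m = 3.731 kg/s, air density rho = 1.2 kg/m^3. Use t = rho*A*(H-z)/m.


H - z = 5.707 m
t = 1.2 * 495.51 * 5.707 / 3.731 = 909.53 s

909.53 s


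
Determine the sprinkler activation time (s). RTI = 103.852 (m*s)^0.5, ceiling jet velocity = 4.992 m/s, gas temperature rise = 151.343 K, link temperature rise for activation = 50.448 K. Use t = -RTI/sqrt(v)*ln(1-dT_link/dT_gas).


dT_link/dT_gas = 0.33334
ln(1 - 0.33334) = -0.40547
t = -103.852 / sqrt(4.992) * -0.40547 = 18.847 s

18.847 s


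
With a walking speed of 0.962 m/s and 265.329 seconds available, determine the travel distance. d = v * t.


d = 0.962 * 265.329 = 255.25 m

255.25 m


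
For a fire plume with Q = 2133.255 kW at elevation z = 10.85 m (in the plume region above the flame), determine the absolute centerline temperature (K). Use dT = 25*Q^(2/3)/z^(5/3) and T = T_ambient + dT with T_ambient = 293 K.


Q^(2/3) = 165.72
z^(5/3) = 53.176
dT = 25 * 165.72 / 53.176 = 77.909 K
T = 293 + 77.909 = 370.91 K

370.91 K


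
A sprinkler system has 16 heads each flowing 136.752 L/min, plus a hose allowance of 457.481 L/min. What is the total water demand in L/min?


Sprinkler demand = 16 * 136.752 = 2188.032 L/min
Total = 2188.032 + 457.481 = 2645.513 L/min

2645.513 L/min


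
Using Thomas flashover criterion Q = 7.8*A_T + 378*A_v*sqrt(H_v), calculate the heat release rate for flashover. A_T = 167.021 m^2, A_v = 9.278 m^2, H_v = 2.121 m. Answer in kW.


7.8*A_T = 1302.8
sqrt(H_v) = 1.4564
378*A_v*sqrt(H_v) = 5107.6
Q = 1302.8 + 5107.6 = 6410.4 kW

6410.4 kW


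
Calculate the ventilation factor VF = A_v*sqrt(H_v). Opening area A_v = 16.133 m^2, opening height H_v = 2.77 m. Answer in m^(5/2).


sqrt(H_v) = 1.6643
VF = 16.133 * 1.6643 = 26.851 m^(5/2)

26.851 m^(5/2)


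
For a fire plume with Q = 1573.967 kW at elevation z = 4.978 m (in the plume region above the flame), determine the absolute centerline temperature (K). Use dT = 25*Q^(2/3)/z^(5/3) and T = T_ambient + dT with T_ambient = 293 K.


Q^(2/3) = 135.31
z^(5/3) = 14.513
dT = 25 * 135.31 / 14.513 = 233.08 K
T = 293 + 233.08 = 526.08 K

526.08 K


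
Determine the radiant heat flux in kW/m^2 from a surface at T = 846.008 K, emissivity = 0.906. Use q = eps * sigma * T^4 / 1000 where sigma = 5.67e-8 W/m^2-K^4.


T^4 = 5.1227e+11
q = 0.906 * 5.67e-8 * 5.1227e+11 / 1000 = 26.315 kW/m^2

26.315 kW/m^2


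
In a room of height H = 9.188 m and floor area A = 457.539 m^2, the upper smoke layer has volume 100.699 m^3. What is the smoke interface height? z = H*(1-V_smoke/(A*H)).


V/(A*H) = 0.023954
1 - 0.023954 = 0.97605
z = 9.188 * 0.97605 = 8.9679 m

8.9679 m


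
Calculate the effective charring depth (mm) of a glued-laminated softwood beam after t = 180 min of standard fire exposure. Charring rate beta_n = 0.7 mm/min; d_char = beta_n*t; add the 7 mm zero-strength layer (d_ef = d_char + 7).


d_char = 0.7 * 180 = 126 mm
d_ef = 126 + 1.0*7 = 133 mm

133 mm


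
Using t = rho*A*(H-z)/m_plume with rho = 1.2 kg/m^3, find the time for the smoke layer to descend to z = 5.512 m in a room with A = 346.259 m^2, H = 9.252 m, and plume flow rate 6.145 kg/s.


H - z = 3.74 m
t = 1.2 * 346.259 * 3.74 / 6.145 = 252.89 s

252.89 s


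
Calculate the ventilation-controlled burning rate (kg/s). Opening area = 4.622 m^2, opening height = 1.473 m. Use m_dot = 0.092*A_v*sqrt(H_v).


sqrt(H_v) = 1.2137
m_dot = 0.092 * 4.622 * 1.2137 = 0.51608 kg/s

0.51608 kg/s


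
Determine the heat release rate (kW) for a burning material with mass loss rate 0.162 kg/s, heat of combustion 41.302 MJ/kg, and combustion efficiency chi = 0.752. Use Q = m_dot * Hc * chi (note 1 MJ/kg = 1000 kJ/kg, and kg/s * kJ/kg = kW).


Hc = 41.302 MJ/kg = 41.302 * 1000 kJ/kg = 41302 kJ/kg
Q = 0.162 kg/s * 41302 kJ/kg * 0.752 = 5031.6 kW

5031.6 kW


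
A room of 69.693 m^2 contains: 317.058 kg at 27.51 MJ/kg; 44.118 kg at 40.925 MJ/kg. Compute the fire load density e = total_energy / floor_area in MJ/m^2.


Total energy = 317.058*27.51 + 44.118*40.925
= 8722.266 + 1805.529
= 10527.79 MJ
e = 10527.79 / 69.693 = 151.06 MJ/m^2

151.06 MJ/m^2


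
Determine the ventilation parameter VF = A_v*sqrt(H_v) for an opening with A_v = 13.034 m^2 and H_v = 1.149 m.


sqrt(H_v) = 1.0719
VF = 13.034 * 1.0719 = 13.971 m^(5/2)

13.971 m^(5/2)


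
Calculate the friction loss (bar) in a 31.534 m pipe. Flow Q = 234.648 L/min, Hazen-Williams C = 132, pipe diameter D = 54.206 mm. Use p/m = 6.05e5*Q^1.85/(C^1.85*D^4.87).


Q^1.85 = 24281
C^1.85 = 8376.5
D^4.87 = 2.7849e+08
p/m = 0.0062973 bar/m
p_total = 0.0062973 * 31.534 = 0.19858 bar

0.19858 bar


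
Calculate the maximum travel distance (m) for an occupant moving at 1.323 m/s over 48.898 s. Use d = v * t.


d = 1.323 * 48.898 = 64.692 m

64.692 m


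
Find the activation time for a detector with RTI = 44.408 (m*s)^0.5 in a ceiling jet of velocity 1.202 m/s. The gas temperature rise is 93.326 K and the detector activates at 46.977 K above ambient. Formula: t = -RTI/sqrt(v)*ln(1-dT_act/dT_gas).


dT_act/dT_gas = 0.50336
ln(1 - 0.50336) = -0.69990
t = -44.408 / sqrt(1.202) * -0.69990 = 28.349 s

28.349 s


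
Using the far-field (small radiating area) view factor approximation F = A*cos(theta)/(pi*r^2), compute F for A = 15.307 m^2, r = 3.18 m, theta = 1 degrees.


cos(1 deg) = 0.99985
pi*r^2 = 31.769
F = 15.307 * 0.99985 / 31.769 = 0.48175

0.48175


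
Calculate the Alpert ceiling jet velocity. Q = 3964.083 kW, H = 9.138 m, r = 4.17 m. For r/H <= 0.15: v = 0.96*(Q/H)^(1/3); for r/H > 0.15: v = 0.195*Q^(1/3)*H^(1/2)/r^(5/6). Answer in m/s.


r/H = 4.17 / 9.138 = 0.45634
r/H > 0.15, so v = 0.195*Q^(1/3)*H^(1/2)/r^(5/6)
Q^(1/3) = 15.826
H^(1/2) = 3.0229
r^(5/6) = 3.2869
v = 0.195 * 15.826 * 3.0229 / 3.2869 = 2.8383 m/s

2.8383 m/s


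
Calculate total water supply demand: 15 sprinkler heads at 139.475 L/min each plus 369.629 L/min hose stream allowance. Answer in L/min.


Sprinkler demand = 15 * 139.475 = 2092.125 L/min
Total = 2092.125 + 369.629 = 2461.754 L/min

2461.754 L/min


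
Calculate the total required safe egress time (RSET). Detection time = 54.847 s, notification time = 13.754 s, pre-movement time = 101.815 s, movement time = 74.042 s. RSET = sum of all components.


Total = 54.847 + 13.754 + 101.815 + 74.042 = 244.458 s

244.458 s


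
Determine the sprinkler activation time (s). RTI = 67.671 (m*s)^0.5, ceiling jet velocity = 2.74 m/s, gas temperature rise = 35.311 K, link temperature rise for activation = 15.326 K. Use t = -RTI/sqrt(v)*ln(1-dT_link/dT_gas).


dT_link/dT_gas = 0.43403
ln(1 - 0.43403) = -0.56921
t = -67.671 / sqrt(2.74) * -0.56921 = 23.270 s

23.270 s


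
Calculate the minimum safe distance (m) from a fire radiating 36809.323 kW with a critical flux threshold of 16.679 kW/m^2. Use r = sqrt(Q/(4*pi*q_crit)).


4*pi*q_crit = 209.59
Q/(4*pi*q_crit) = 175.62
r = sqrt(175.62) = 13.252 m

13.252 m


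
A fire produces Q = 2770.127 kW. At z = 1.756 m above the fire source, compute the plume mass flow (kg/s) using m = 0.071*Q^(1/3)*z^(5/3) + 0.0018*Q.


Q^(1/3) = 14.044
z^(5/3) = 2.5559
First term = 0.071 * 14.044 * 2.5559 = 2.5486
Second term = 0.0018 * 2770.127 = 4.9862
m = 7.5348 kg/s

7.5348 kg/s


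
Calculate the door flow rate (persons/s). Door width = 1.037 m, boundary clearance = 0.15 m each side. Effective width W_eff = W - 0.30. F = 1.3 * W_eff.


W_eff = 1.037 - 0.30 = 0.737 m
F = 1.3 * 0.737 = 0.95810 persons/s

0.95810 persons/s


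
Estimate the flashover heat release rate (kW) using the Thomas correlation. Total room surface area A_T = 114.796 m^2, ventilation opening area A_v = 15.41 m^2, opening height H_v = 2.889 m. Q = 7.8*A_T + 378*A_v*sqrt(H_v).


7.8*A_T = 895.41
sqrt(H_v) = 1.6997
378*A_v*sqrt(H_v) = 9900.8
Q = 895.41 + 9900.8 = 10796 kW

10796 kW


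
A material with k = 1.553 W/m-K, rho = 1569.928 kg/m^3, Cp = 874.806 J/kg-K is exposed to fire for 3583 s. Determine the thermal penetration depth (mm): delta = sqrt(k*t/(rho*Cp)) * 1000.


alpha = 1.553 / (1569.928 * 874.806) = 1.1308e-06 m^2/s
alpha * t = 0.0040516
delta = sqrt(0.0040516) * 1000 = 63.652 mm

63.652 mm


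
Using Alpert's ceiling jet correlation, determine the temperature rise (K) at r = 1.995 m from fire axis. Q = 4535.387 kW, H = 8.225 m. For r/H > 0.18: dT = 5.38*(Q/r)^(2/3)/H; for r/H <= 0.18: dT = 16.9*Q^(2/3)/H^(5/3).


r/H = 1.995 / 8.225 = 0.24255
r/H > 0.18, so dT = 5.38*(Q/r)^(2/3)/H
Q/r = 2273.4
(Q/r)^(2/3) = 172.89
dT = 5.38 * 172.89 / 8.225 = 113.09 K

113.09 K


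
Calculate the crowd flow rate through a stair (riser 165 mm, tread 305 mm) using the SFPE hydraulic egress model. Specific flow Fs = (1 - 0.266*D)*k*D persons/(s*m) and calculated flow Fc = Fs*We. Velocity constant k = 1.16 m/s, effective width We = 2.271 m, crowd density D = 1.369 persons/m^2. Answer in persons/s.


1 - 0.266*D = 1 - 0.266*1.369 = 0.63585
Fs = 0.63585 * 1.16 * 1.369 = 1.0097 persons/(s*m)
Fc = 1.0097 * 2.271 = 2.2931 persons/s

2.2931 persons/s


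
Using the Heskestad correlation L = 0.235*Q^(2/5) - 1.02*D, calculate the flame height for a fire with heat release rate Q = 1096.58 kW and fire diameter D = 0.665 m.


Q^(2/5) = 16.444
0.235 * Q^(2/5) = 3.8644
1.02 * D = 0.67830
L = 3.1861 m

3.1861 m


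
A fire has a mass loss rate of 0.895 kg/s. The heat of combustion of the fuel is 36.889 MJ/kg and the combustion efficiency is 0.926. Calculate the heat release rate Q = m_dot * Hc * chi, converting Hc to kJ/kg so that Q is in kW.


Hc = 36.889 MJ/kg = 36.889 * 1000 kJ/kg = 36889 kJ/kg
Q = 0.895 kg/s * 36889 kJ/kg * 0.926 = 30572 kW

30572 kW


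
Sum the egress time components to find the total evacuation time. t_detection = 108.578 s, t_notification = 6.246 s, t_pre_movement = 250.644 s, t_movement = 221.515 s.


Total = 108.578 + 6.246 + 250.644 + 221.515 = 586.983 s

586.983 s


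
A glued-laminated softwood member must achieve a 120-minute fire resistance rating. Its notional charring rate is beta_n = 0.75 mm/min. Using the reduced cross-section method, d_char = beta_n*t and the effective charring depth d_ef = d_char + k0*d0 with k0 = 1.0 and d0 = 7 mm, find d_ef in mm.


d_char = 0.75 * 120 = 90 mm
d_ef = 90 + 1.0*7 = 97 mm

97 mm


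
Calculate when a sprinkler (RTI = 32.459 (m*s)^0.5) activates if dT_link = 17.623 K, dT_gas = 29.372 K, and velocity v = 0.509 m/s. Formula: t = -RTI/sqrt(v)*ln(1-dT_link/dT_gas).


dT_link/dT_gas = 0.59999
ln(1 - 0.59999) = -0.91627
t = -32.459 / sqrt(0.509) * -0.91627 = 41.687 s

41.687 s


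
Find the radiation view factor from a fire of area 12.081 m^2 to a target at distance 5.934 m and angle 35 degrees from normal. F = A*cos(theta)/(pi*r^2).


cos(35 deg) = 0.81915
pi*r^2 = 110.62
F = 12.081 * 0.81915 / 110.62 = 0.089459

0.089459


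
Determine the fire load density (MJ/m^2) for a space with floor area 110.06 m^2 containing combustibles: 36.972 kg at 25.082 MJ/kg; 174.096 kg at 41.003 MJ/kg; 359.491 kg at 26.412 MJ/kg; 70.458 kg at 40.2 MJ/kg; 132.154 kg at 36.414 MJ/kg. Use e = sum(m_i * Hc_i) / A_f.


Total energy = 36.972*25.082 + 174.096*41.003 + 359.491*26.412 + 70.458*40.2 + 132.154*36.414
= 927.3317 + 7138.458 + 9494.876 + 2832.412 + 4812.256
= 25205.33 MJ
e = 25205.33 / 110.06 = 229.01 MJ/m^2

229.01 MJ/m^2


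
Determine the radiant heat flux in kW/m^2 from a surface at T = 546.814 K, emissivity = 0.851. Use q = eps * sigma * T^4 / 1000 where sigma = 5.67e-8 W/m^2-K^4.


T^4 = 8.9404e+10
q = 0.851 * 5.67e-8 * 8.9404e+10 / 1000 = 4.3139 kW/m^2

4.3139 kW/m^2


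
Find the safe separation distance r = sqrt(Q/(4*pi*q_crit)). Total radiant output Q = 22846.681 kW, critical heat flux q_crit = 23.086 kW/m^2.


4*pi*q_crit = 290.11
Q/(4*pi*q_crit) = 78.753
r = sqrt(78.753) = 8.8743 m

8.8743 m


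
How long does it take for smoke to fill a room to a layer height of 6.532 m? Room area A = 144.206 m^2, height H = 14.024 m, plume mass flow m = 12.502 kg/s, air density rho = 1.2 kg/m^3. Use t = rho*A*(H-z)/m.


H - z = 7.492 m
t = 1.2 * 144.206 * 7.492 / 12.502 = 103.70 s

103.70 s


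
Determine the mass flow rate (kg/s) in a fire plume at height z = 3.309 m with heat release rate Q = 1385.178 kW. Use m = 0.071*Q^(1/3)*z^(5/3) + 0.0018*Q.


Q^(1/3) = 11.147
z^(5/3) = 7.3479
First term = 0.071 * 11.147 * 7.3479 = 5.8155
Second term = 0.0018 * 1385.178 = 2.4933
m = 8.3088 kg/s

8.3088 kg/s


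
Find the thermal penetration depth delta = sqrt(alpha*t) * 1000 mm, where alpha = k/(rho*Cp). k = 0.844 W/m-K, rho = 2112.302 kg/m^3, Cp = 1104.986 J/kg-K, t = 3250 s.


alpha = 0.844 / (2112.302 * 1104.986) = 3.6160e-07 m^2/s
alpha * t = 0.0011752
delta = sqrt(0.0011752) * 1000 = 34.281 mm

34.281 mm


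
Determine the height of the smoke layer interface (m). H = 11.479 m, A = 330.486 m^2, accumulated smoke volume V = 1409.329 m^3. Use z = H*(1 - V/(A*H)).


V/(A*H) = 0.37150
1 - 0.37150 = 0.62850
z = 11.479 * 0.62850 = 7.2146 m

7.2146 m


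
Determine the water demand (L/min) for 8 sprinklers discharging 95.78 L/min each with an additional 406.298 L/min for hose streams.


Sprinkler demand = 8 * 95.78 = 766.24 L/min
Total = 766.24 + 406.298 = 1172.538 L/min

1172.538 L/min


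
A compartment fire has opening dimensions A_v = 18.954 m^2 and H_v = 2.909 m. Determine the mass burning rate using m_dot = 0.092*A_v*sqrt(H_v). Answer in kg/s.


sqrt(H_v) = 1.7056
m_dot = 0.092 * 18.954 * 1.7056 = 2.9741 kg/s

2.9741 kg/s


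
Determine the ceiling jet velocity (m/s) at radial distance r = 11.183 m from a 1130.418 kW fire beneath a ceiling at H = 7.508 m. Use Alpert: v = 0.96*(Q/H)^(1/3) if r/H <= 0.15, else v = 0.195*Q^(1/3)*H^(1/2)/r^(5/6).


r/H = 11.183 / 7.508 = 1.4895
r/H > 0.15, so v = 0.195*Q^(1/3)*H^(1/2)/r^(5/6)
Q^(1/3) = 10.417
H^(1/2) = 2.7401
r^(5/6) = 7.4782
v = 0.195 * 10.417 * 2.7401 / 7.4782 = 0.74429 m/s

0.74429 m/s
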